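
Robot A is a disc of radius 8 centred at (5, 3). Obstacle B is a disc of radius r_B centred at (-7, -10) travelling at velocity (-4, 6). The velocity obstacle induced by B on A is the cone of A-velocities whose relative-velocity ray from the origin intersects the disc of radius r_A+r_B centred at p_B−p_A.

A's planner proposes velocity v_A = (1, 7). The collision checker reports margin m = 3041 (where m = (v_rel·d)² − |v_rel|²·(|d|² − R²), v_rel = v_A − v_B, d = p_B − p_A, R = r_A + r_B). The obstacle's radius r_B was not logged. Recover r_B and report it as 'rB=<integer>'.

m = 3041
d = (-12, -13);  v_rel = (5, 1),  |v_rel|² = 26
v_rel×d = (5)·(-13) − (1)·(-12) = -53
since m = R²·26 − (-53)²:  R² = (2809 + 3041) / 26 = 225
R = √225 = 15  ⇒  r_B = 15 − 8 = 7

rB=7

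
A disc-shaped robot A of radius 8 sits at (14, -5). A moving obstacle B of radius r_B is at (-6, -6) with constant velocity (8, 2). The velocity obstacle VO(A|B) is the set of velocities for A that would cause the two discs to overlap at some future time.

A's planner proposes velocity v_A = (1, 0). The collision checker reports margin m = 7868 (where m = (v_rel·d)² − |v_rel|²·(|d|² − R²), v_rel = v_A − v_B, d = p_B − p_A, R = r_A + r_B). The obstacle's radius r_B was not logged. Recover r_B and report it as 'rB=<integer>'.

m = 7868
d = (-20, -1);  v_rel = (-7, -2),  |v_rel|² = 53
v_rel×d = (-7)·(-1) − (-2)·(-20) = -33
since m = R²·53 − (-33)²:  R² = (1089 + 7868) / 53 = 169
R = √169 = 13  ⇒  r_B = 13 − 8 = 5

rB=5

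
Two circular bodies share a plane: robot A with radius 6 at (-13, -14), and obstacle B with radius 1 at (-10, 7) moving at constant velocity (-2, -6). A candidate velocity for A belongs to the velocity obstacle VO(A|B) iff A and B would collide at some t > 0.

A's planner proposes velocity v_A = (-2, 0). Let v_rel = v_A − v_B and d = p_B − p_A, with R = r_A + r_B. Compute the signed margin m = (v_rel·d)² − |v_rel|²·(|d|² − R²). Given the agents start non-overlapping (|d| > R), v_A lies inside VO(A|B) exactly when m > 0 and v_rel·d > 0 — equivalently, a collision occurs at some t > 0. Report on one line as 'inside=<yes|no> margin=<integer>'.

d = (3, 21),  |d|² = 450;  R = 6+1 = 7,  c = 450−7² = 401
v_rel = (0, 6),  |v_rel|² = 36;  v_rel·d = (0)·(3) + (6)·(21) = 126
36·t² − 252·t + 401 = 0  ⇒  m = 126² − 36·401 = 1440
m = 1440 > 0,  v_rel·d = 126 > 0  ⇒  inside

inside=yes margin=1440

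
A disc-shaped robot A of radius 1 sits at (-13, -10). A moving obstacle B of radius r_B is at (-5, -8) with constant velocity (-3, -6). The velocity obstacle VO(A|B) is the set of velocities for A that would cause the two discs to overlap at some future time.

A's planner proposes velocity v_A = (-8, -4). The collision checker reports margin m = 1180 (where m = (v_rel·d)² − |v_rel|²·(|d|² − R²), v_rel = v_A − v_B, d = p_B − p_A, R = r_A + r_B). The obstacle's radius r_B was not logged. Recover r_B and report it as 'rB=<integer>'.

m = 1180
d = (8, 2);  v_rel = (-5, 2),  |v_rel|² = 29
v_rel×d = (-5)·(2) − (2)·(8) = -26
since m = R²·29 − (-26)²:  R² = (676 + 1180) / 29 = 64
R = √64 = 8  ⇒  r_B = 8 − 1 = 7

rB=7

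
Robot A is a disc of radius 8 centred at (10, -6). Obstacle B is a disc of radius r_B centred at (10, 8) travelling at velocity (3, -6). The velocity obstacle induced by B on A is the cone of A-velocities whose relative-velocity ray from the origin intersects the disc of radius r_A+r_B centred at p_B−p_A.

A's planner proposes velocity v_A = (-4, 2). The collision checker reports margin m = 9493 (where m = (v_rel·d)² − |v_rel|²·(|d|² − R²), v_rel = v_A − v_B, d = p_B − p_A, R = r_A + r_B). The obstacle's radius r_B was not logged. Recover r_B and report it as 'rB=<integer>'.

m = 9493
d = (0, 14);  v_rel = (-7, 8),  |v_rel|² = 113
v_rel×d = (-7)·(14) − (8)·(0) = -98
since m = R²·113 − (-98)²:  R² = (9604 + 9493) / 113 = 169
R = √169 = 13  ⇒  r_B = 13 − 8 = 5

rB=5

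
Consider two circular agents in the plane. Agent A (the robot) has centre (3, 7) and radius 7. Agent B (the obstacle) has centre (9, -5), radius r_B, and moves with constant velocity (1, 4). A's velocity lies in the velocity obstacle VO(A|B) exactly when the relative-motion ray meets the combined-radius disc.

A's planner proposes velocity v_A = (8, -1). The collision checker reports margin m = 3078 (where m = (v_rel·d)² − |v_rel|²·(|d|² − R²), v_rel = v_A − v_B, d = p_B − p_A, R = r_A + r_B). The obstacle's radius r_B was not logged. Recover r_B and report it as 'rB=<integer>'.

m = 3078
d = (6, -12);  v_rel = (7, -5),  |v_rel|² = 74
v_rel×d = (7)·(-12) − (-5)·(6) = -54
since m = R²·74 − (-54)²:  R² = (2916 + 3078) / 74 = 81
R = √81 = 9  ⇒  r_B = 9 − 7 = 2

rB=2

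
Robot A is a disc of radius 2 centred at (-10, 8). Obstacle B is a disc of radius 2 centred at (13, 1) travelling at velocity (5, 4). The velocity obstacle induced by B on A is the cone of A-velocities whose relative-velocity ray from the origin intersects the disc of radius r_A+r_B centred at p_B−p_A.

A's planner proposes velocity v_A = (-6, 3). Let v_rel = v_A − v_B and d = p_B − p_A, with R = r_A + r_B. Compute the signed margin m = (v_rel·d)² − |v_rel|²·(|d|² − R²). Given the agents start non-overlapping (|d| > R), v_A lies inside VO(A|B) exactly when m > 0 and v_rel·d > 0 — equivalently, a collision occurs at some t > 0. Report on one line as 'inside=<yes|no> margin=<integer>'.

d = (23, -7),  |d|² = 578;  R = 2+2 = 4,  c = 578−4² = 562
v_rel = (-11, -1),  |v_rel|² = 122;  v_rel·d = (-11)·(23) + (-1)·(-7) = -246
122·t² + 492·t + 562 = 0  ⇒  m = (-246)² − 122·562 = -8048
m = -8048 < 0,  v_rel·d = -246 < 0  ⇒  outside

inside=no margin=-8048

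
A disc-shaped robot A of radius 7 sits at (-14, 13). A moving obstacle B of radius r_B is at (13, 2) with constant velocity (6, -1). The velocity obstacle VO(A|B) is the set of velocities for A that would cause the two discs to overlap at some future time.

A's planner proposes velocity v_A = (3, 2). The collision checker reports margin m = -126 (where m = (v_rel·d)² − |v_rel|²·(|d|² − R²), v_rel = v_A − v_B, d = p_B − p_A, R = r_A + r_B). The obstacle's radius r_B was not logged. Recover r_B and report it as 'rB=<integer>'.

m = -126
d = (27, -11);  v_rel = (-3, 3),  |v_rel|² = 18
v_rel×d = (-3)·(-11) − (3)·(27) = -48
since m = R²·18 − (-48)²:  R² = (2304 + -126) / 18 = 121
R = √121 = 11  ⇒  r_B = 11 − 7 = 4

rB=4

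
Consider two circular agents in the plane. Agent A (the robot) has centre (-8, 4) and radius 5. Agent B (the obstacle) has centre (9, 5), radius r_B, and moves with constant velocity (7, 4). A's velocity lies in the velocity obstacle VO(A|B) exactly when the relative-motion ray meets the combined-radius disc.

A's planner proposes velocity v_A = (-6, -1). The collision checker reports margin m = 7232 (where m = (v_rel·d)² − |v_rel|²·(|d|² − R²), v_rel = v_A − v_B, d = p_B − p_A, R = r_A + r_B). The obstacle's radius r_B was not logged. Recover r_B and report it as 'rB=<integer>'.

m = 7232
d = (17, 1);  v_rel = (-13, -5),  |v_rel|² = 194
v_rel×d = (-13)·(1) − (-5)·(17) = 72
since m = R²·194 − 72²:  R² = (5184 + 7232) / 194 = 64
R = √64 = 8  ⇒  r_B = 8 − 5 = 3

rB=3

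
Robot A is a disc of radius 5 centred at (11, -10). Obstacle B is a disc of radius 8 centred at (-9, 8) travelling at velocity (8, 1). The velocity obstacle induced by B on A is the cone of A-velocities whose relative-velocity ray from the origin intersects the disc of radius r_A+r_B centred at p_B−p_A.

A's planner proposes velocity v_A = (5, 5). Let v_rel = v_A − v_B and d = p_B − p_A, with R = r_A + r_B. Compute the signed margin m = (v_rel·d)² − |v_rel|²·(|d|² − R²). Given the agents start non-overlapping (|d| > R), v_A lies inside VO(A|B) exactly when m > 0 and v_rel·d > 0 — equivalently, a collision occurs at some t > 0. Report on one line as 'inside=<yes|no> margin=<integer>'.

d = (-20, 18),  |d|² = 724;  R = 5+8 = 13,  c = 724−13² = 555
v_rel = (-3, 4),  |v_rel|² = 25;  v_rel·d = (-3)·(-20) + (4)·(18) = 132
25·t² − 264·t + 555 = 0  ⇒  m = 132² − 25·555 = 3549
m = 3549 > 0,  v_rel·d = 132 > 0  ⇒  inside

inside=yes margin=3549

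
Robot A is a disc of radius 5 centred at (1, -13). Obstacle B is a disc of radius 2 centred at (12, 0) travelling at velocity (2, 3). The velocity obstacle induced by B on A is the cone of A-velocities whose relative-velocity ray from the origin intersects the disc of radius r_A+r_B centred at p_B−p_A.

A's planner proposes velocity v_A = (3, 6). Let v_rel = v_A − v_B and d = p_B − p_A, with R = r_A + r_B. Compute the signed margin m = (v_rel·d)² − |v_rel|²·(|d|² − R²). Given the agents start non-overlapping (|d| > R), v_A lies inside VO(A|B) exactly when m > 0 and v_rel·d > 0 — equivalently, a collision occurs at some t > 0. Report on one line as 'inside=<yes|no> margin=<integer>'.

d = (11, 13),  |d|² = 290;  R = 5+2 = 7,  c = 290−7² = 241
v_rel = (1, 3),  |v_rel|² = 10;  v_rel·d = (1)·(11) + (3)·(13) = 50
10·t² − 100·t + 241 = 0  ⇒  m = 50² − 10·241 = 90
m = 90 > 0,  v_rel·d = 50 > 0  ⇒  inside

inside=yes margin=90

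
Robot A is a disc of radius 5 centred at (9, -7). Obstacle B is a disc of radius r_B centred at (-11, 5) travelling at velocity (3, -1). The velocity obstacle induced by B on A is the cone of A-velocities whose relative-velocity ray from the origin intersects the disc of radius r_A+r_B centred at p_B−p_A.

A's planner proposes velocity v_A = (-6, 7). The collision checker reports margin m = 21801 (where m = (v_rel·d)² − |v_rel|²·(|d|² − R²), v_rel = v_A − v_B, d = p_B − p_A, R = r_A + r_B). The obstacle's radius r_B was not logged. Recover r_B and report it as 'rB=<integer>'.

m = 21801
d = (-20, 12);  v_rel = (-9, 8),  |v_rel|² = 145
v_rel×d = (-9)·(12) − (8)·(-20) = 52
since m = R²·145 − 52²:  R² = (2704 + 21801) / 145 = 169
R = √169 = 13  ⇒  r_B = 13 − 5 = 8

rB=8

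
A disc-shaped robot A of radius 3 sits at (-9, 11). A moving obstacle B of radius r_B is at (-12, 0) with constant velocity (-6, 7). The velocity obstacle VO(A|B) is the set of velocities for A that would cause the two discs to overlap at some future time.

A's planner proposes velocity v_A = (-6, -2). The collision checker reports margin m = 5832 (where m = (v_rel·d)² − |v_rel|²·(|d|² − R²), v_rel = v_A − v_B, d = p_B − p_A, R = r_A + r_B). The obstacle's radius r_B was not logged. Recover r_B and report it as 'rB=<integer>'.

m = 5832
d = (-3, -11);  v_rel = (0, -9),  |v_rel|² = 81
v_rel×d = (0)·(-11) − (-9)·(-3) = -27
since m = R²·81 − (-27)²:  R² = (729 + 5832) / 81 = 81
R = √81 = 9  ⇒  r_B = 9 − 3 = 6

rB=6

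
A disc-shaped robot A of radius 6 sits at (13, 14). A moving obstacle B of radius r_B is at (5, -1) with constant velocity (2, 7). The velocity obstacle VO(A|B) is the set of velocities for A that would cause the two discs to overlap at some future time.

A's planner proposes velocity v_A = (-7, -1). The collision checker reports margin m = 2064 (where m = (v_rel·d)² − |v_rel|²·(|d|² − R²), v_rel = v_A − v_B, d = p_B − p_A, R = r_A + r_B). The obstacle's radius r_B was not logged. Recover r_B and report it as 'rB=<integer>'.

m = 2064
d = (-8, -15);  v_rel = (-9, -8),  |v_rel|² = 145
v_rel×d = (-9)·(-15) − (-8)·(-8) = 71
since m = R²·145 − 71²:  R² = (5041 + 2064) / 145 = 49
R = √49 = 7  ⇒  r_B = 7 − 6 = 1

rB=1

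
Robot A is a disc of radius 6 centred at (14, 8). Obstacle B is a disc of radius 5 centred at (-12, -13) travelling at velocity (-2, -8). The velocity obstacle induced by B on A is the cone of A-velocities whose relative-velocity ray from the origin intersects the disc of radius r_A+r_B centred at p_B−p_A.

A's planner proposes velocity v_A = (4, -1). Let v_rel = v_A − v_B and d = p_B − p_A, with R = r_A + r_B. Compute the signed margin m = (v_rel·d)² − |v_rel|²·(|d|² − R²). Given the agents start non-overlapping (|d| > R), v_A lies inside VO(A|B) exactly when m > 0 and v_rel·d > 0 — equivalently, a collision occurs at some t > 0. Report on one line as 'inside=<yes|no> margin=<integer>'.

d = (-26, -21),  |d|² = 1117;  R = 6+5 = 11,  c = 1117−11² = 996
v_rel = (6, 7),  |v_rel|² = 85;  v_rel·d = (6)·(-26) + (7)·(-21) = -303
85·t² + 606·t + 996 = 0  ⇒  m = (-303)² − 85·996 = 7149
m = 7149 > 0,  v_rel·d = -303 < 0  ⇒  outside

inside=no margin=7149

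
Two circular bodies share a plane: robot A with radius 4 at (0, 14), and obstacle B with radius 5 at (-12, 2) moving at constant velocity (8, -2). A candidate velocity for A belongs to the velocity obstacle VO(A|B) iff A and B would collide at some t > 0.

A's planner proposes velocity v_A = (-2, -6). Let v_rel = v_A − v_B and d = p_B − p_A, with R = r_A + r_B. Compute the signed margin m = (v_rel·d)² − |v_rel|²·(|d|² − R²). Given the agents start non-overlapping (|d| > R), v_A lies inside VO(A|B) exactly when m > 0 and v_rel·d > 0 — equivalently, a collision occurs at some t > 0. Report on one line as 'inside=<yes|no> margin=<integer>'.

d = (-12, -12),  |d|² = 288;  R = 4+5 = 9,  c = 288−9² = 207
v_rel = (-10, -4),  |v_rel|² = 116;  v_rel·d = (-10)·(-12) + (-4)·(-12) = 168
116·t² − 336·t + 207 = 0  ⇒  m = 168² − 116·207 = 4212
m = 4212 > 0,  v_rel·d = 168 > 0  ⇒  inside

inside=yes margin=4212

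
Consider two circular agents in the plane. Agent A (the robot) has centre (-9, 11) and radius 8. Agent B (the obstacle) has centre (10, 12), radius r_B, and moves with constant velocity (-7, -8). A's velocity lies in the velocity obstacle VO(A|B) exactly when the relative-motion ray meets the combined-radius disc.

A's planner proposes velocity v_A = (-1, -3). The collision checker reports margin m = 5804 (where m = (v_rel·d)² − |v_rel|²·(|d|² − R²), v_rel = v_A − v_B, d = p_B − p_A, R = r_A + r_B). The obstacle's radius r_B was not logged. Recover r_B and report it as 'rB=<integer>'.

m = 5804
d = (19, 1);  v_rel = (6, 5),  |v_rel|² = 61
v_rel×d = (6)·(1) − (5)·(19) = -89
since m = R²·61 − (-89)²:  R² = (7921 + 5804) / 61 = 225
R = √225 = 15  ⇒  r_B = 15 − 8 = 7

rB=7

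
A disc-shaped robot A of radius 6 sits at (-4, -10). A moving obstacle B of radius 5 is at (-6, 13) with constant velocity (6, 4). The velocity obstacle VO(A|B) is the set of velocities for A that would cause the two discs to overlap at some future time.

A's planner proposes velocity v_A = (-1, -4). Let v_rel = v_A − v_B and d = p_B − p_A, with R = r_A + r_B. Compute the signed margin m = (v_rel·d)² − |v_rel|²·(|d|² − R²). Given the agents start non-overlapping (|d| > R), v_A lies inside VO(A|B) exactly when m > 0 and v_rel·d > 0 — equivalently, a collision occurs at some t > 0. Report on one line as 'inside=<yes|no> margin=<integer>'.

d = (-2, 23),  |d|² = 533;  R = 6+5 = 11,  c = 533−11² = 412
v_rel = (-7, -8),  |v_rel|² = 113;  v_rel·d = (-7)·(-2) + (-8)·(23) = -170
113·t² + 340·t + 412 = 0  ⇒  m = (-170)² − 113·412 = -17656
m = -17656 < 0,  v_rel·d = -170 < 0  ⇒  outside

inside=no margin=-17656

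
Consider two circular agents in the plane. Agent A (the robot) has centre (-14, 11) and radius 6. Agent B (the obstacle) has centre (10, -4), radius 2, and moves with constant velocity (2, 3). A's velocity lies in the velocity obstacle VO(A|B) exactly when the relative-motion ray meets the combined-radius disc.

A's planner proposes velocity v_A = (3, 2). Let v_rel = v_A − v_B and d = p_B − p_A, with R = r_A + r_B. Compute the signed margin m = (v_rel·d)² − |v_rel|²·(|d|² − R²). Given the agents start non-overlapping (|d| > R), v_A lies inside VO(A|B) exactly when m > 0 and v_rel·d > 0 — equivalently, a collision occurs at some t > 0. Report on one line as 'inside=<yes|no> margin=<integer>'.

d = (24, -15),  |d|² = 801;  R = 6+2 = 8,  c = 801−8² = 737
v_rel = (1, -1),  |v_rel|² = 2;  v_rel·d = (1)·(24) + (-1)·(-15) = 39
2·t² − 78·t + 737 = 0  ⇒  m = 39² − 2·737 = 47
m = 47 > 0,  v_rel·d = 39 > 0  ⇒  inside

inside=yes margin=47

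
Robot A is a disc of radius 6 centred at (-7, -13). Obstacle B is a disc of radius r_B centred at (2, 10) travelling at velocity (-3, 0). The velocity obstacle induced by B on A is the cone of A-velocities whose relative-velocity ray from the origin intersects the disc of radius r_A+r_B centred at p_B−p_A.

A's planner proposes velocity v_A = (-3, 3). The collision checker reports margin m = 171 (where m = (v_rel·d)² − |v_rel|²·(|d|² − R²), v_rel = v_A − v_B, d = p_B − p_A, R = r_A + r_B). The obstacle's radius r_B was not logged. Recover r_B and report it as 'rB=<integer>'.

m = 171
d = (9, 23);  v_rel = (0, 3),  |v_rel|² = 9
v_rel×d = (0)·(23) − (3)·(9) = -27
since m = R²·9 − (-27)²:  R² = (729 + 171) / 9 = 100
R = √100 = 10  ⇒  r_B = 10 − 6 = 4

rB=4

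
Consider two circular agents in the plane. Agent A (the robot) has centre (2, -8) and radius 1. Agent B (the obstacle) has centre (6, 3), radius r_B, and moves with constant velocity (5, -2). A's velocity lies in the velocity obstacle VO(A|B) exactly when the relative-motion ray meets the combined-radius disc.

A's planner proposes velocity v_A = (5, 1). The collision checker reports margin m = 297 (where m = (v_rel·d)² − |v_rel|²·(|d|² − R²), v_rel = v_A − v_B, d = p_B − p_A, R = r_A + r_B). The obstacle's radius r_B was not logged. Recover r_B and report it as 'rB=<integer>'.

m = 297
d = (4, 11);  v_rel = (0, 3),  |v_rel|² = 9
v_rel×d = (0)·(11) − (3)·(4) = -12
since m = R²·9 − (-12)²:  R² = (144 + 297) / 9 = 49
R = √49 = 7  ⇒  r_B = 7 − 1 = 6

rB=6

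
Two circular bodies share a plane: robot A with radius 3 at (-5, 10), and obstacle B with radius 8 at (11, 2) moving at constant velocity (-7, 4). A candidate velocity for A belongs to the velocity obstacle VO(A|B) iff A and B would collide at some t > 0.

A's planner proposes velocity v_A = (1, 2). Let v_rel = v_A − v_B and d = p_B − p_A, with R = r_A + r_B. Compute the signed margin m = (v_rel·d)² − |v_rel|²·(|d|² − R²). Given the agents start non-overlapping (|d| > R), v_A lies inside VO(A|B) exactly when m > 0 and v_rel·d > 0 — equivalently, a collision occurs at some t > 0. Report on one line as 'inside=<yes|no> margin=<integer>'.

d = (16, -8),  |d|² = 320;  R = 3+8 = 11,  c = 320−11² = 199
v_rel = (8, -2),  |v_rel|² = 68;  v_rel·d = (8)·(16) + (-2)·(-8) = 144
68·t² − 288·t + 199 = 0  ⇒  m = 144² − 68·199 = 7204
m = 7204 > 0,  v_rel·d = 144 > 0  ⇒  inside

inside=yes margin=7204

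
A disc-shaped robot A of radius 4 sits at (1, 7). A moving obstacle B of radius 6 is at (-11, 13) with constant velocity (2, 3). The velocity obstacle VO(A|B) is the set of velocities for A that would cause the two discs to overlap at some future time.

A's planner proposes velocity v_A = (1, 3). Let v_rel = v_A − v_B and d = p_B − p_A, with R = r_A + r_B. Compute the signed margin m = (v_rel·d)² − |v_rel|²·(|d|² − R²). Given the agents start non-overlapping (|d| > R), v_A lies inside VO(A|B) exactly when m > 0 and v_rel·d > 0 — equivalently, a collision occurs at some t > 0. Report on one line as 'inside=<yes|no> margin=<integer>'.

d = (-12, 6),  |d|² = 180;  R = 4+6 = 10,  c = 180−10² = 80
v_rel = (-1, 0),  |v_rel|² = 1;  v_rel·d = (-1)·(-12) + (0)·(6) = 12
1·t² − 24·t + 80 = 0  ⇒  m = 12² − 1·80 = 64
m = 64 > 0,  v_rel·d = 12 > 0  ⇒  inside

inside=yes margin=64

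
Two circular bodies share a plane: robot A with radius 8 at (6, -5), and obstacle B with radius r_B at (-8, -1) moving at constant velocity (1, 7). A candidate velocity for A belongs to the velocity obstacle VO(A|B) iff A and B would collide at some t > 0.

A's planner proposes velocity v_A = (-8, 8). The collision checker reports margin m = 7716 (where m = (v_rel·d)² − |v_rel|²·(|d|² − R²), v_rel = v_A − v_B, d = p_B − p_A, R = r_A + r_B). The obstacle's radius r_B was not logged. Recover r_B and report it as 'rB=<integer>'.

m = 7716
d = (-14, 4);  v_rel = (-9, 1),  |v_rel|² = 82
v_rel×d = (-9)·(4) − (1)·(-14) = -22
since m = R²·82 − (-22)²:  R² = (484 + 7716) / 82 = 100
R = √100 = 10  ⇒  r_B = 10 − 8 = 2

rB=2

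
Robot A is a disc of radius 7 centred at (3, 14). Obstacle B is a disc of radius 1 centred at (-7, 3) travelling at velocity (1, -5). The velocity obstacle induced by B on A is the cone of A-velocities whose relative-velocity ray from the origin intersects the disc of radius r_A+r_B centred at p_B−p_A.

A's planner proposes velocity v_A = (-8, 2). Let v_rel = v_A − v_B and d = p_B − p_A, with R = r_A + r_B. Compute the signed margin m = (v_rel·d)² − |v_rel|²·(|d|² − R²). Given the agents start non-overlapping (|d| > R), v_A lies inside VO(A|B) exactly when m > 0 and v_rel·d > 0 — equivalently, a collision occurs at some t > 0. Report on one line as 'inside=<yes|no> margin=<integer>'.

d = (-10, -11),  |d|² = 221;  R = 7+1 = 8,  c = 221−8² = 157
v_rel = (-9, 7),  |v_rel|² = 130;  v_rel·d = (-9)·(-10) + (7)·(-11) = 13
130·t² − 26·t + 157 = 0  ⇒  m = 13² − 130·157 = -20241
m = -20241 < 0,  v_rel·d = 13 > 0  ⇒  outside

inside=no margin=-20241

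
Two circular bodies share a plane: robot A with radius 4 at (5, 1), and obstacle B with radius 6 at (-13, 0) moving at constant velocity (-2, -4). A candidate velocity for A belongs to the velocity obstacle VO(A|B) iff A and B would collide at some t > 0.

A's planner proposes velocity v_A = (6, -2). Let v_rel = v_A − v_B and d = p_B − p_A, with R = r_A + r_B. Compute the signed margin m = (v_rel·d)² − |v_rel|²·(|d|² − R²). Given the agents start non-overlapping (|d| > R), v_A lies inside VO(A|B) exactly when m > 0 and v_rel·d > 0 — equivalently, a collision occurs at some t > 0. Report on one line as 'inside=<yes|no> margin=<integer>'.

d = (-18, -1),  |d|² = 325;  R = 4+6 = 10,  c = 325−10² = 225
v_rel = (8, 2),  |v_rel|² = 68;  v_rel·d = (8)·(-18) + (2)·(-1) = -146
68·t² + 292·t + 225 = 0  ⇒  m = (-146)² − 68·225 = 6016
m = 6016 > 0,  v_rel·d = -146 < 0  ⇒  outside

inside=no margin=6016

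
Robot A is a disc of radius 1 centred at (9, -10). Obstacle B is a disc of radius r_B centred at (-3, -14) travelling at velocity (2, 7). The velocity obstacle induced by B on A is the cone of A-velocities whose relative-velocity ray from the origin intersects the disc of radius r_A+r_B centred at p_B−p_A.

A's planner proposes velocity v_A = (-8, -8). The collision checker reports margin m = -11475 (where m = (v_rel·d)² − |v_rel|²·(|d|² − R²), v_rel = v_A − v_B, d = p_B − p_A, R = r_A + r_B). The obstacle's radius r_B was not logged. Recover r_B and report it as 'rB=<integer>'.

m = -11475
d = (-12, -4);  v_rel = (-10, -15),  |v_rel|² = 325
v_rel×d = (-10)·(-4) − (-15)·(-12) = -140
since m = R²·325 − (-140)²:  R² = (19600 + -11475) / 325 = 25
R = √25 = 5  ⇒  r_B = 5 − 1 = 4

rB=4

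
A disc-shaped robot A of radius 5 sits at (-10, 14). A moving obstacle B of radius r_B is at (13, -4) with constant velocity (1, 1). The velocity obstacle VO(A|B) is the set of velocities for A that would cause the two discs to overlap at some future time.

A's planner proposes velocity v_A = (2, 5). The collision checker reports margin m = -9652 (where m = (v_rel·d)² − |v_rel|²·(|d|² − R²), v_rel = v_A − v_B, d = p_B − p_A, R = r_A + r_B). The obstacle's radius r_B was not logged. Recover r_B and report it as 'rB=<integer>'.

m = -9652
d = (23, -18);  v_rel = (1, 4),  |v_rel|² = 17
v_rel×d = (1)·(-18) − (4)·(23) = -110
since m = R²·17 − (-110)²:  R² = (12100 + -9652) / 17 = 144
R = √144 = 12  ⇒  r_B = 12 − 5 = 7

rB=7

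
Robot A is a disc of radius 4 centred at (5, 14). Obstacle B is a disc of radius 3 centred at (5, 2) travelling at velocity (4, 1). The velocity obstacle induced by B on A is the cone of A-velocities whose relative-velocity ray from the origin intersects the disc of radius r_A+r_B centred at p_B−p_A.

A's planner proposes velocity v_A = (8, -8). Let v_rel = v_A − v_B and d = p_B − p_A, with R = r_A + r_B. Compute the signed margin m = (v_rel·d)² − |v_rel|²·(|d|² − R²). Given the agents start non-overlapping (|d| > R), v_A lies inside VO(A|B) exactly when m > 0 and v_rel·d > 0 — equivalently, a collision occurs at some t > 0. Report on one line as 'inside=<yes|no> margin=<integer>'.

d = (0, -12),  |d|² = 144;  R = 4+3 = 7,  c = 144−7² = 95
v_rel = (4, -9),  |v_rel|² = 97;  v_rel·d = (4)·(0) + (-9)·(-12) = 108
97·t² − 216·t + 95 = 0  ⇒  m = 108² − 97·95 = 2449
m = 2449 > 0,  v_rel·d = 108 > 0  ⇒  inside

inside=yes margin=2449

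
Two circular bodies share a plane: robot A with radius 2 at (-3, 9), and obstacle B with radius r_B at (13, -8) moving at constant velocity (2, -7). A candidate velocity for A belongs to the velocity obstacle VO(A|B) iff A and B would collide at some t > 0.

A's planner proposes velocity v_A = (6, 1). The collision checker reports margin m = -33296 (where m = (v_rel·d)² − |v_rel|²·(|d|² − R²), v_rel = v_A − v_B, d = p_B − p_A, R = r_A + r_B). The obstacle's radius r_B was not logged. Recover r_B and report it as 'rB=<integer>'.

m = -33296
d = (16, -17);  v_rel = (4, 8),  |v_rel|² = 80
v_rel×d = (4)·(-17) − (8)·(16) = -196
since m = R²·80 − (-196)²:  R² = (38416 + -33296) / 80 = 64
R = √64 = 8  ⇒  r_B = 8 − 2 = 6

rB=6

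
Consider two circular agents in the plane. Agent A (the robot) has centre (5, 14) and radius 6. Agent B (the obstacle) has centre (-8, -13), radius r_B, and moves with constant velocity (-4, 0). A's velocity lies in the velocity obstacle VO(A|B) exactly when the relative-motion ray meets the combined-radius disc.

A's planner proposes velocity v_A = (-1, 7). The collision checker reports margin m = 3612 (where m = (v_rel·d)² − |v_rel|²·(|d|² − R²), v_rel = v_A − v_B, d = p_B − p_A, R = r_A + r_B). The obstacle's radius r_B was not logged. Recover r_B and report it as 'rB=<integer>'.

m = 3612
d = (-13, -27);  v_rel = (3, 7),  |v_rel|² = 58
v_rel×d = (3)·(-27) − (7)·(-13) = 10
since m = R²·58 − 10²:  R² = (100 + 3612) / 58 = 64
R = √64 = 8  ⇒  r_B = 8 − 6 = 2

rB=2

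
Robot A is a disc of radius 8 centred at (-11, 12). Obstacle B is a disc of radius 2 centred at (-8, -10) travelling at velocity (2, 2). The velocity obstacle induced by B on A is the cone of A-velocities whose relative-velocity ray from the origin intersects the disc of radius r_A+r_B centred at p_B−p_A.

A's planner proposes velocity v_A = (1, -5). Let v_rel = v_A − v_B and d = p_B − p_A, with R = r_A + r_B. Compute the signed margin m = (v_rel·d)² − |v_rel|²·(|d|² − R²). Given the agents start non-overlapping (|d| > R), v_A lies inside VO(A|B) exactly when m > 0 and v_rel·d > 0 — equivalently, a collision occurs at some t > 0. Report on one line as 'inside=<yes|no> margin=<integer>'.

d = (3, -22),  |d|² = 493;  R = 8+2 = 10,  c = 493−10² = 393
v_rel = (-1, -7),  |v_rel|² = 50;  v_rel·d = (-1)·(3) + (-7)·(-22) = 151
50·t² − 302·t + 393 = 0  ⇒  m = 151² − 50·393 = 3151
m = 3151 > 0,  v_rel·d = 151 > 0  ⇒  inside

inside=yes margin=3151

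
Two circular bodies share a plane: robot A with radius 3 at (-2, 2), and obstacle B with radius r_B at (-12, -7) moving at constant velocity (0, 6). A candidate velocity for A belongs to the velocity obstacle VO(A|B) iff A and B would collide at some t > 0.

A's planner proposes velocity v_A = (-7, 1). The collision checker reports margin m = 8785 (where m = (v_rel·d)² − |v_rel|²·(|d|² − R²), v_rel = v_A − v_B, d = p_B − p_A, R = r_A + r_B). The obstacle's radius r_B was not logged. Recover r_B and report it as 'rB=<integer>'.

m = 8785
d = (-10, -9);  v_rel = (-7, -5),  |v_rel|² = 74
v_rel×d = (-7)·(-9) − (-5)·(-10) = 13
since m = R²·74 − 13²:  R² = (169 + 8785) / 74 = 121
R = √121 = 11  ⇒  r_B = 11 − 3 = 8

rB=8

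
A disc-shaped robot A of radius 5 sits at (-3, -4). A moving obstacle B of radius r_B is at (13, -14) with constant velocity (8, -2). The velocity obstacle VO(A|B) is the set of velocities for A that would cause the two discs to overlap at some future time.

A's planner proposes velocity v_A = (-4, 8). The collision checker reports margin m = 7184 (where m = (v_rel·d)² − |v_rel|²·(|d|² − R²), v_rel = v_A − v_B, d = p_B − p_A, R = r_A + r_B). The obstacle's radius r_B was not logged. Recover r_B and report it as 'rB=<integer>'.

m = 7184
d = (16, -10);  v_rel = (-12, 10),  |v_rel|² = 244
v_rel×d = (-12)·(-10) − (10)·(16) = -40
since m = R²·244 − (-40)²:  R² = (1600 + 7184) / 244 = 36
R = √36 = 6  ⇒  r_B = 6 − 5 = 1

rB=1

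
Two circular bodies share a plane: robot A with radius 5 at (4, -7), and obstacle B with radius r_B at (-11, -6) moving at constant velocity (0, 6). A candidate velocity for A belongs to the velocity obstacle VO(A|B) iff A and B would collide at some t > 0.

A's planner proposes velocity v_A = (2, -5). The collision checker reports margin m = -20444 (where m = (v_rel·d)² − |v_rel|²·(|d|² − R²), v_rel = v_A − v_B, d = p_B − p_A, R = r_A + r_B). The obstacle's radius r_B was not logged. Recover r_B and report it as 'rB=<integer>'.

m = -20444
d = (-15, 1);  v_rel = (2, -11),  |v_rel|² = 125
v_rel×d = (2)·(1) − (-11)·(-15) = -163
since m = R²·125 − (-163)²:  R² = (26569 + -20444) / 125 = 49
R = √49 = 7  ⇒  r_B = 7 − 5 = 2

rB=2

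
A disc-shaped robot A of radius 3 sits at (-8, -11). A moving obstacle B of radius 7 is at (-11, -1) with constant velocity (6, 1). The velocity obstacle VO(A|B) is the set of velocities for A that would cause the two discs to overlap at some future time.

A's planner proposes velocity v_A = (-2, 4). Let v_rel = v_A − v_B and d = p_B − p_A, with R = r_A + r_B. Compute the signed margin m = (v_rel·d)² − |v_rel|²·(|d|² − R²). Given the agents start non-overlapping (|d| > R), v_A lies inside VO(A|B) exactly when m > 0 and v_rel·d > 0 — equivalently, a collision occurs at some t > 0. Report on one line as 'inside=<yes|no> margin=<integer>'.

d = (-3, 10),  |d|² = 109;  R = 3+7 = 10,  c = 109−10² = 9
v_rel = (-8, 3),  |v_rel|² = 73;  v_rel·d = (-8)·(-3) + (3)·(10) = 54
73·t² − 108·t + 9 = 0  ⇒  m = 54² − 73·9 = 2259
m = 2259 > 0,  v_rel·d = 54 > 0  ⇒  inside

inside=yes margin=2259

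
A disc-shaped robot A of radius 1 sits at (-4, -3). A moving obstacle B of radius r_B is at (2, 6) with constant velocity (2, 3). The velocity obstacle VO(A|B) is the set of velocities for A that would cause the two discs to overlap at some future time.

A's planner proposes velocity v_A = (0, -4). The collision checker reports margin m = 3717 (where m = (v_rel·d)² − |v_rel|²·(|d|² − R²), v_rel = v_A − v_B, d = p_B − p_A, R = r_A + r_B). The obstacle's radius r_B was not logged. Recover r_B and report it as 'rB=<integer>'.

m = 3717
d = (6, 9);  v_rel = (-2, -7),  |v_rel|² = 53
v_rel×d = (-2)·(9) − (-7)·(6) = 24
since m = R²·53 − 24²:  R² = (576 + 3717) / 53 = 81
R = √81 = 9  ⇒  r_B = 9 − 1 = 8

rB=8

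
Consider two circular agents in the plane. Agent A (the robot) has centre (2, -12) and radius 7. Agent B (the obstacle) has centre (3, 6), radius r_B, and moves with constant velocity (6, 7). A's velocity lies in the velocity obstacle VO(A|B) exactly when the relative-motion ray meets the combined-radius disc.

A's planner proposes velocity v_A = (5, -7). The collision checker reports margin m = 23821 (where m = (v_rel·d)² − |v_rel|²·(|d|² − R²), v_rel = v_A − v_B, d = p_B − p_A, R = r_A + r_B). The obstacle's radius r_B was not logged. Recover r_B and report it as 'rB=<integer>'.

m = 23821
d = (1, 18);  v_rel = (-1, -14),  |v_rel|² = 197
v_rel×d = (-1)·(18) − (-14)·(1) = -4
since m = R²·197 − (-4)²:  R² = (16 + 23821) / 197 = 121
R = √121 = 11  ⇒  r_B = 11 − 7 = 4

rB=4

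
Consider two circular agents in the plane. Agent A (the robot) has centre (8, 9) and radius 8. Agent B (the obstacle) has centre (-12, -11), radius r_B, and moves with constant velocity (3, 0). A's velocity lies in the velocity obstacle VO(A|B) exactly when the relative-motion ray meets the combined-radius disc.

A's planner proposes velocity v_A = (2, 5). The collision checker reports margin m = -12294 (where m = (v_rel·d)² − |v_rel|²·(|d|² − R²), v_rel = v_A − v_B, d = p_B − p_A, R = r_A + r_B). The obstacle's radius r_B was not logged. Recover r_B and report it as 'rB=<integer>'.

m = -12294
d = (-20, -20);  v_rel = (-1, 5),  |v_rel|² = 26
v_rel×d = (-1)·(-20) − (5)·(-20) = 120
since m = R²·26 − 120²:  R² = (14400 + -12294) / 26 = 81
R = √81 = 9  ⇒  r_B = 9 − 8 = 1

rB=1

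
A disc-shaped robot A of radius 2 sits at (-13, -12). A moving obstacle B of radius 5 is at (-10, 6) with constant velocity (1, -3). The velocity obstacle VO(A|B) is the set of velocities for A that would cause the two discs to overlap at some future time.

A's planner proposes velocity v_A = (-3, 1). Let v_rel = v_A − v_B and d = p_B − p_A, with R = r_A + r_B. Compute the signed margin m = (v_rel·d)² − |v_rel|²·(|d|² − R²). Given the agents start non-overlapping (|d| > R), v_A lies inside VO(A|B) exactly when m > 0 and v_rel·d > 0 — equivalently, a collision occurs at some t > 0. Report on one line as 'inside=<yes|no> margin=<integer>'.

d = (3, 18),  |d|² = 333;  R = 2+5 = 7,  c = 333−7² = 284
v_rel = (-4, 4),  |v_rel|² = 32;  v_rel·d = (-4)·(3) + (4)·(18) = 60
32·t² − 120·t + 284 = 0  ⇒  m = 60² − 32·284 = -5488
m = -5488 < 0,  v_rel·d = 60 > 0  ⇒  outside

inside=no margin=-5488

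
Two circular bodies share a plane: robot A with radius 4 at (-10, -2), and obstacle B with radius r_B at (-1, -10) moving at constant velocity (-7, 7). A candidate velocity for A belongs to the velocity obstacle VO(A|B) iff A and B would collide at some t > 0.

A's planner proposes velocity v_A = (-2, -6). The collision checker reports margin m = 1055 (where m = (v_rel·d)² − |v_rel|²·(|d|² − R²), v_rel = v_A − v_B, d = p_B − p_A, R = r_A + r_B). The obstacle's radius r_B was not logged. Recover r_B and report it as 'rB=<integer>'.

m = 1055
d = (9, -8);  v_rel = (5, -13),  |v_rel|² = 194
v_rel×d = (5)·(-8) − (-13)·(9) = 77
since m = R²·194 − 77²:  R² = (5929 + 1055) / 194 = 36
R = √36 = 6  ⇒  r_B = 6 − 4 = 2

rB=2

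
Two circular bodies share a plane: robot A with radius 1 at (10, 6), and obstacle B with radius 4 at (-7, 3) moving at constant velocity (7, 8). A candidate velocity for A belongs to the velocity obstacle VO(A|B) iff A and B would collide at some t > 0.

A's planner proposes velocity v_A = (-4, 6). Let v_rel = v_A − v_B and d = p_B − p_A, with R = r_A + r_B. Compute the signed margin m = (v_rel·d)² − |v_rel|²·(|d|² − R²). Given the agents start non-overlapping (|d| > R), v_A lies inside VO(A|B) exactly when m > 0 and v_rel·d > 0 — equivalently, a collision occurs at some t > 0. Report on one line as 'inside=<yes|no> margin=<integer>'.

d = (-17, -3),  |d|² = 298;  R = 1+4 = 5,  c = 298−5² = 273
v_rel = (-11, -2),  |v_rel|² = 125;  v_rel·d = (-11)·(-17) + (-2)·(-3) = 193
125·t² − 386·t + 273 = 0  ⇒  m = 193² − 125·273 = 3124
m = 3124 > 0,  v_rel·d = 193 > 0  ⇒  inside

inside=yes margin=3124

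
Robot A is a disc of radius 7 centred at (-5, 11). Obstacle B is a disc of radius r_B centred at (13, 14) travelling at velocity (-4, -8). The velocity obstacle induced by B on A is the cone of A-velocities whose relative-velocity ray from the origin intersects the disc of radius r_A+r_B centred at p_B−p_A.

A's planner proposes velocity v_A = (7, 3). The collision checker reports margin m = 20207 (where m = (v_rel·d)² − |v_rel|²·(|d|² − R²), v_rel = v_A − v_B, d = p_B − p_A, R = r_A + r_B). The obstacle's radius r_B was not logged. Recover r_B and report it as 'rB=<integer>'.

m = 20207
d = (18, 3);  v_rel = (11, 11),  |v_rel|² = 242
v_rel×d = (11)·(3) − (11)·(18) = -165
since m = R²·242 − (-165)²:  R² = (27225 + 20207) / 242 = 196
R = √196 = 14  ⇒  r_B = 14 − 7 = 7

rB=7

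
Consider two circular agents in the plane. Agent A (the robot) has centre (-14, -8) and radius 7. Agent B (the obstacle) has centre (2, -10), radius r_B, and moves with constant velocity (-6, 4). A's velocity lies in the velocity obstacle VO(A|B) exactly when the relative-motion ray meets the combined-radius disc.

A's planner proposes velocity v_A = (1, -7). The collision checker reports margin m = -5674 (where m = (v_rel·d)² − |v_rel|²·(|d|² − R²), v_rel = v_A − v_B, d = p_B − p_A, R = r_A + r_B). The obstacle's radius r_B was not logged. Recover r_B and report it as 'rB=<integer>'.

m = -5674
d = (16, -2);  v_rel = (7, -11),  |v_rel|² = 170
v_rel×d = (7)·(-2) − (-11)·(16) = 162
since m = R²·170 − 162²:  R² = (26244 + -5674) / 170 = 121
R = √121 = 11  ⇒  r_B = 11 − 7 = 4

rB=4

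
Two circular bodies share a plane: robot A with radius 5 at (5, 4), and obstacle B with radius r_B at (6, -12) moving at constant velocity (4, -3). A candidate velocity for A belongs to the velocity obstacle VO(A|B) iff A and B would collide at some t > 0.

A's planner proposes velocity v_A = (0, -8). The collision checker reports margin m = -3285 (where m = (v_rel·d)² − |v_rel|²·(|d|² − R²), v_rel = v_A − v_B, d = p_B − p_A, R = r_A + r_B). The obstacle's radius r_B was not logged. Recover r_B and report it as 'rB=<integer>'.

m = -3285
d = (1, -16);  v_rel = (-4, -5),  |v_rel|² = 41
v_rel×d = (-4)·(-16) − (-5)·(1) = 69
since m = R²·41 − 69²:  R² = (4761 + -3285) / 41 = 36
R = √36 = 6  ⇒  r_B = 6 − 5 = 1

rB=1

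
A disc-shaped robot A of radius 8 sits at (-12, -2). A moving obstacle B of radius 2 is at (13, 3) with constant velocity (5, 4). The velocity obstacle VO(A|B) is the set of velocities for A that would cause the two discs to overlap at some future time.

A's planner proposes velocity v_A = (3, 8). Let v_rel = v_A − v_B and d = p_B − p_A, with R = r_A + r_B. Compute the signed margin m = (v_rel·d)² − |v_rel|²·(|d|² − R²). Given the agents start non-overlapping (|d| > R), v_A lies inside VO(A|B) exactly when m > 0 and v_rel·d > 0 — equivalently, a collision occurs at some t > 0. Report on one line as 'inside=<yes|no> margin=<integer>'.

d = (25, 5),  |d|² = 650;  R = 8+2 = 10,  c = 650−10² = 550
v_rel = (-2, 4),  |v_rel|² = 20;  v_rel·d = (-2)·(25) + (4)·(5) = -30
20·t² + 60·t + 550 = 0  ⇒  m = (-30)² − 20·550 = -10100
m = -10100 < 0,  v_rel·d = -30 < 0  ⇒  outside

inside=no margin=-10100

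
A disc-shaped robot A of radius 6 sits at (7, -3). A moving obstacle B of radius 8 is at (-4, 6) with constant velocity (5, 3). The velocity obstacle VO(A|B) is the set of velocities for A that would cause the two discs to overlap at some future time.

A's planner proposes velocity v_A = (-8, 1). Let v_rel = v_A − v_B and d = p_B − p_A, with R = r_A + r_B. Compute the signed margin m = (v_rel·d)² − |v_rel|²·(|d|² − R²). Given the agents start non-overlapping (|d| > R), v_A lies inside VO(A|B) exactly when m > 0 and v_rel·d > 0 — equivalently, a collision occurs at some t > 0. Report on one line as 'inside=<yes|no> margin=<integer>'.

d = (-11, 9),  |d|² = 202;  R = 6+8 = 14,  c = 202−14² = 6
v_rel = (-13, -2),  |v_rel|² = 173;  v_rel·d = (-13)·(-11) + (-2)·(9) = 125
173·t² − 250·t + 6 = 0  ⇒  m = 125² − 173·6 = 14587
m = 14587 > 0,  v_rel·d = 125 > 0  ⇒  inside

inside=yes margin=14587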